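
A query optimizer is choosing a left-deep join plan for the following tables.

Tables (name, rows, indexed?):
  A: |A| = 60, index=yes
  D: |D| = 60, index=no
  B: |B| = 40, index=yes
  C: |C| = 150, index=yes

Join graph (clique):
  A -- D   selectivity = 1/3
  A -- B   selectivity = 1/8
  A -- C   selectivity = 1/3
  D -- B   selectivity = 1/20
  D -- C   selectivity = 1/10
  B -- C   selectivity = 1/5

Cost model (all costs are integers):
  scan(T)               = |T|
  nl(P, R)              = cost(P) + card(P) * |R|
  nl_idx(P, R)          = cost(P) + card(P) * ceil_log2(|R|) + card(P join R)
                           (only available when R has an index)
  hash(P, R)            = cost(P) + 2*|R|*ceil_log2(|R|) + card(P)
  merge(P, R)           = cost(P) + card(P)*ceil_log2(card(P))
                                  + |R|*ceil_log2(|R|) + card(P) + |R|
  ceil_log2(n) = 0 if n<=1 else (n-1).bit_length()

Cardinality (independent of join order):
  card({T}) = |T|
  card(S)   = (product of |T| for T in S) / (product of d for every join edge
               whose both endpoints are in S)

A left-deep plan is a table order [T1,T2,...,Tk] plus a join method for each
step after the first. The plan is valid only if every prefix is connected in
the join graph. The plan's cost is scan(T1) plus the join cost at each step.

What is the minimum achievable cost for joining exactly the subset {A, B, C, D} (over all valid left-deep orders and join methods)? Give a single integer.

Selinger DP over subsets of {A,B,C,D}:
  {A}: scan cost=60, card=60
  {D}: scan cost=60, card=60
  {B}: scan cost=40, card=40
  {C}: scan cost=150, card=150
  {AD}: card=1200; try (D,hash)→840, (A,hash)→840, (D,merge)→900, (A,merge)→900, (A,nl_idx)→1620, (D,nl)→3660 …(+1); best=840 via (D,hash)
  {AB}: card=300; try (A,nl_idx)→580, (B,hash)→600, (B,nl_idx)→720, (A,merge)→740, (B,merge)→760, (A,hash)→800 …(+2); best=580 via (A,nl_idx)
  {AC}: card=3000; try (A,hash)→1020, (C,merge)→1830, (A,merge)→1920, (C,hash)→2520, (C,nl_idx)→3540, (A,nl_idx)→4050 …(+2); best=1020 via (A,hash)
  {BD}: card=120; try (B,nl_idx)→540, (B,hash)→600, (D,merge)→740, (B,merge)→760, (D,hash)→800, (D,nl)→2440 …(+1); best=540 via (B,nl_idx)
  {CD}: card=900; try (D,hash)→1020, (C,nl_idx)→1440, (C,merge)→1830, (D,merge)→1920, (C,hash)→2520, (C,nl)→9060 …(+1); best=1020 via (D,hash)
  {BC}: card=1200; try (B,hash)→780, (C,nl_idx)→1560, (C,merge)→1670, (B,merge)→1780, (B,nl_idx)→2250, (C,hash)→2480 …(+2); best=780 via (B,hash)
  {ABD}: card=300; try (A,hash)→1380, (A,nl_idx)→1560, (D,hash)→1600, (A,merge)→1920, (B,hash)→2520, (D,merge)→4000 …(+5); best=1380 via (A,hash)
  {ACD}: card=6000; try (A,hash)→2640, (C,hash)→4440, (D,hash)→4740, (A,merge)→11340, (A,nl_idx)→12420, (C,nl_idx)→16440 …(+5); best=2640 via (A,hash)
  {ABC}: card=3000; try (A,hash)→2700, (C,hash)→3280, (B,hash)→4500, (C,merge)→4930, (C,nl_idx)→5980, (A,nl_idx)→10980 …(+6); best=2700 via (A,hash)
  {BCD}: card=360; try (C,nl_idx)→1860, (B,hash)→2400, (D,hash)→2700, (C,merge)→2850, (C,hash)→3060, (B,nl_idx)→6780 …(+5); best=1860 via (C,nl_idx)
  {ABCD}: card=300; try (A,hash)→2940, (C,hash)→4080, (C,nl_idx)→4080, (A,nl_idx)→4320, (C,merge)→5730, (A,merge)→5880 …(+9); best=2940 via (A,hash)

2940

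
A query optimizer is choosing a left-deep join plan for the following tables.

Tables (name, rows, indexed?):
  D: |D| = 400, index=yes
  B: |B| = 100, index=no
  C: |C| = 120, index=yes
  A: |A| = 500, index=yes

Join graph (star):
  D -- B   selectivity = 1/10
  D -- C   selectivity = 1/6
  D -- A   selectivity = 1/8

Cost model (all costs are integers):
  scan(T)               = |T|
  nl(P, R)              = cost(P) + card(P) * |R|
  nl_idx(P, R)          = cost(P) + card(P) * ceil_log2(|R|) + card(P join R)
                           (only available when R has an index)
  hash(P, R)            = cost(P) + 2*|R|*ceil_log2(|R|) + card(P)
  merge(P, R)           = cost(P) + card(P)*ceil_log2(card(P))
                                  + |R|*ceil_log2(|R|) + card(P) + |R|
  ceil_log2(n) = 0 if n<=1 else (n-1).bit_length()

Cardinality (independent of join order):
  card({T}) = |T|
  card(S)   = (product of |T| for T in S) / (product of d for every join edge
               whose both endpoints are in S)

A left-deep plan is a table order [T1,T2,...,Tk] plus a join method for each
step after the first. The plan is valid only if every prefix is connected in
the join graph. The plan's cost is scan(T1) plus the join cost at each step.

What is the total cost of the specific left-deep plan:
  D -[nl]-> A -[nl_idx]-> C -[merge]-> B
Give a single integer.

10876200

step 1: scan D: cost=400, card=400
step 2: join A via nl
    card(P join A) = 400*500/(8) = 25000
    cost = 400 + 400*500 = 200400
step 3: join C via nl_idx
    card(P join C) = 25000*120/(6) = 500000
    cost = 200400 + 25000*7 + 500000 = 875400
step 4: join B via merge
    card(P join B) = 500000*100/(10) = 5000000
    cost = 875400 + 500000*19 + 100*7 + 500000 + 100 = 10876200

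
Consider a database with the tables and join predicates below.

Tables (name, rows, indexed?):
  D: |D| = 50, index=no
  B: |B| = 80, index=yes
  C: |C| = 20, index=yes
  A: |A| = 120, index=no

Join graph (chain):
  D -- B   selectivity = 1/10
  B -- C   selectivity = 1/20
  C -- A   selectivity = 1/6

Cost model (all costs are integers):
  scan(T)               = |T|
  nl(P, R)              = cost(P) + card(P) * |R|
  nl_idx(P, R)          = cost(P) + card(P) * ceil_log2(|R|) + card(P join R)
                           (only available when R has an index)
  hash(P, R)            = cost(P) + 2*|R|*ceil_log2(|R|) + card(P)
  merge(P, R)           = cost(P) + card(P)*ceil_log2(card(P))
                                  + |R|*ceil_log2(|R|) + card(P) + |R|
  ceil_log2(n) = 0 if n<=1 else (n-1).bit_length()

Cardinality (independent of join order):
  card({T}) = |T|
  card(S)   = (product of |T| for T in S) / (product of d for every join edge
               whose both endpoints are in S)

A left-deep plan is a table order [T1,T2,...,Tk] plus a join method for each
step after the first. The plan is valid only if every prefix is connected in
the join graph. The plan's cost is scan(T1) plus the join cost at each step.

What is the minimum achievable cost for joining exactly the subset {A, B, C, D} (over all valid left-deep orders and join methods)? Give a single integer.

3000

Selinger DP over subsets of {A,B,C,D}:
  {D}: scan cost=50, card=50
  {B}: scan cost=80, card=80
  {C}: scan cost=20, card=20
  {A}: scan cost=120, card=120
  {BD}: card=400; try (D,hash)→760, (B,nl_idx)→800, (B,merge)→1040, (D,merge)→1070, (B,hash)→1220, (B,nl)→4050 …(+1); best=760 via (D,hash)
  {BC}: card=80; try (B,nl_idx)→240, (C,hash)→360, (C,nl_idx)→560, (B,merge)→780, (C,merge)→840, (B,hash)→1160 …(+2); best=240 via (B,nl_idx)
  {AC}: card=400; try (C,hash)→440, (A,merge)→1100, (C,nl_idx)→1120, (C,merge)→1200, (A,hash)→1720, (A,nl)→2420 …(+1); best=440 via (C,hash)
  {BCD}: card=400; try (D,hash)→920, (D,merge)→1230, (C,hash)→1360, (C,nl_idx)→3160, (D,nl)→4240, (C,merge)→4880 …(+1); best=920 via (D,hash)
  {ABC}: card=1600; try (A,merge)→1840, (B,hash)→1960, (A,hash)→2000, (B,nl_idx)→4840, (B,merge)→5080, (A,nl)→9840 …(+1); best=1840 via (A,merge)
  {ABCD}: card=8000; try (A,hash)→3000, (D,hash)→4040, (A,merge)→5880, (D,merge)→21390, (A,nl)→48920, (D,nl)→81840; best=3000 via (A,hash)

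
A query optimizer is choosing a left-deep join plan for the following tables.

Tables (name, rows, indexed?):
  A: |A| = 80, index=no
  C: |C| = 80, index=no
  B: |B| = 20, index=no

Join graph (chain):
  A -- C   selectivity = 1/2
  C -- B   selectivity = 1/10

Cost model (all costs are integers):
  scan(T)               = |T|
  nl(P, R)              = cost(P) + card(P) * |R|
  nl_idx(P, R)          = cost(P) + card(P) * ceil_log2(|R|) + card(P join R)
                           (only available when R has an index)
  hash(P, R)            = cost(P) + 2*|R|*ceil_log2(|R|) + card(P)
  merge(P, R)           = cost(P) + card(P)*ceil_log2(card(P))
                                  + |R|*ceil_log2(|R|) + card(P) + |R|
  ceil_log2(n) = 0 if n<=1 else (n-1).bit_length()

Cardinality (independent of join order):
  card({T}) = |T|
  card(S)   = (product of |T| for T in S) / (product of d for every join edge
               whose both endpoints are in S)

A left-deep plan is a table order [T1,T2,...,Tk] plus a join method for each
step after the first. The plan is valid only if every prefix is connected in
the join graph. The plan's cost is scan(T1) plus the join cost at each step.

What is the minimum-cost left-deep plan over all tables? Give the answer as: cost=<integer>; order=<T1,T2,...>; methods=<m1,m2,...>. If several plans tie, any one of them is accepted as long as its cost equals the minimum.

cost=1640; order=C,B,A; methods=hash,hash

Selinger DP (subsets sized 1..n):
  {A}: scan cost=80, card=80
  {C}: scan cost=80, card=80
  {B}: scan cost=20, card=20
  {AC}: card=3200; try (C,hash)→1280, (A,hash)→1280, (C,merge)→1360, (A,merge)→1360, (C,nl)→6480, (A,nl)→6480; best=1280 via (C,hash)
  {BC}: card=160; try (B,hash)→360, (C,merge)→780, (B,merge)→840, (C,hash)→1160, (C,nl)→1620, (B,nl)→1680; best=360 via (B,hash)
  {ABC}: card=6400; try (A,hash)→1640, (A,merge)→2440, (B,hash)→4680, (A,nl)→13160, (B,merge)→43000, (B,nl)→65280; best=1640 via (A,hash)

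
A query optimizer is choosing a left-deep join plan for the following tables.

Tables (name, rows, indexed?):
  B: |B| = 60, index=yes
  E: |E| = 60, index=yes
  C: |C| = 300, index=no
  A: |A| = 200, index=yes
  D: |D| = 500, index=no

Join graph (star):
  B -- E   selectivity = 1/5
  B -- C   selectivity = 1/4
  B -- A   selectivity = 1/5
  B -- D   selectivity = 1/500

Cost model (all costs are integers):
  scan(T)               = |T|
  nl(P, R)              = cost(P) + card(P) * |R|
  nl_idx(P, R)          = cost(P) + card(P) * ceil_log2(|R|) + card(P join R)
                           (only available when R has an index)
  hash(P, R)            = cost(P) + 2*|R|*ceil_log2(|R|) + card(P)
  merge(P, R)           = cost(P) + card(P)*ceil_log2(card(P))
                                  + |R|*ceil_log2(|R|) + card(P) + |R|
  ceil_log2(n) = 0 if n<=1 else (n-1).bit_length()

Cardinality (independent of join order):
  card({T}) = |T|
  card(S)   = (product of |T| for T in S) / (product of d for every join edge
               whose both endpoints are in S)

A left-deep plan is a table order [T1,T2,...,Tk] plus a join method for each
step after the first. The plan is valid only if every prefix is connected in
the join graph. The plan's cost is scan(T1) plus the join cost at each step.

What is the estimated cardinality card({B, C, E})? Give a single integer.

Tables in S: B(60), C(300), E(60)
Edges inside S: B-E(d=5), B-C(d=4)
numerator = 60 * 300 * 60 = 1080000
denominator = 5 * 4 = 20
card(S) = 1080000 / 20 = 54000

54000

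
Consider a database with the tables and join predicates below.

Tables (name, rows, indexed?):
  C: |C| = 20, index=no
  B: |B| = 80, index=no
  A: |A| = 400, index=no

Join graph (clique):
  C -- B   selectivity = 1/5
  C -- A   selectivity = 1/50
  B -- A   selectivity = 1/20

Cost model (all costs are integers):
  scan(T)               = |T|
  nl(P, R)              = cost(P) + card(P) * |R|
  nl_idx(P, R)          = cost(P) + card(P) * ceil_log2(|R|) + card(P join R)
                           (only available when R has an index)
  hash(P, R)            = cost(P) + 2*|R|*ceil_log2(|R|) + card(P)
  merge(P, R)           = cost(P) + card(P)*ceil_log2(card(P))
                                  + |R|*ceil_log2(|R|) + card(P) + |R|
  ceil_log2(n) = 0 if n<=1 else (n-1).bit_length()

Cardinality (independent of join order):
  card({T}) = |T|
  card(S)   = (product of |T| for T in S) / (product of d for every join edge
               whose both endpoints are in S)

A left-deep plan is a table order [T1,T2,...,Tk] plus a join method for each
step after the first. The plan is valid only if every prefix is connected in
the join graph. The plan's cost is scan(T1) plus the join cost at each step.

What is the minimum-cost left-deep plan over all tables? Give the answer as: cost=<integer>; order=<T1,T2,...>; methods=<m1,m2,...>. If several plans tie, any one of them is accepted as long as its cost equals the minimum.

Selinger DP (subsets sized 1..n):
  {C}: scan cost=20, card=20
  {B}: scan cost=80, card=80
  {A}: scan cost=400, card=400
  {BC}: card=320; try (C,hash)→360, (B,merge)→780, (C,merge)→840, (B,hash)→1160, (B,nl)→1620, (C,nl)→1680; best=360 via (C,hash)
  {AC}: card=160; try (C,hash)→1000, (A,merge)→4140, (C,merge)→4520, (A,hash)→7240, (A,nl)→8020, (C,nl)→8400; best=1000 via (C,hash)
  {AB}: card=1600; try (B,hash)→1920, (A,merge)→4720, (B,merge)→5040, (A,hash)→7360, (A,nl)→32080, (B,nl)→32400; best=1920 via (B,hash)
  {ABC}: card=128; try (B,hash)→2280, (B,merge)→3080, (C,hash)→3720, (A,merge)→7560, (A,hash)→7880, (B,nl)→13800 …(+3); best=2280 via (B,hash)

cost=2280; order=A,C,B; methods=hash,hash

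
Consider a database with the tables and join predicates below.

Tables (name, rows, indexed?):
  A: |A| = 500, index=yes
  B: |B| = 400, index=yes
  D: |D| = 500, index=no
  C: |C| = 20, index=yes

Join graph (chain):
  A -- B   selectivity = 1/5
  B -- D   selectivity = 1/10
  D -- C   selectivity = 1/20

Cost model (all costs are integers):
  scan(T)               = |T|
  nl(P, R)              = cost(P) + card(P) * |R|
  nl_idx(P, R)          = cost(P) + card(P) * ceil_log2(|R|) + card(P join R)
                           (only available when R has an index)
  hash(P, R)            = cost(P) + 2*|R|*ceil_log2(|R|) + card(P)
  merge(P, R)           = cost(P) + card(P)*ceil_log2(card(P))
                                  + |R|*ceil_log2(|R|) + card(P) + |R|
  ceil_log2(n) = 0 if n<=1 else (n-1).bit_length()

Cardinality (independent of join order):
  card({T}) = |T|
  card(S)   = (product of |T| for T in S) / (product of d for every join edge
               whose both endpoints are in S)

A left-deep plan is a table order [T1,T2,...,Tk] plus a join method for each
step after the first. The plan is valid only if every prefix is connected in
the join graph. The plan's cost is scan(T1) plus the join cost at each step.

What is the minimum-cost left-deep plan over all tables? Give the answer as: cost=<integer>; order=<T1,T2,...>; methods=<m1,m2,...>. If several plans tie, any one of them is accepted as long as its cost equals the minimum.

cost=37900; order=D,C,B,A; methods=hash,hash,hash

Selinger DP (subsets sized 1..n):
  {A}: scan cost=500, card=500
  {B}: scan cost=400, card=400
  {D}: scan cost=500, card=500
  {C}: scan cost=20, card=20
  {AB}: card=40000; try (B,hash)→8200, (A,merge)→9400, (B,merge)→9500, (A,hash)→9800, (A,nl_idx)→44000, (B,nl_idx)→45000 …(+2); best=8200 via (B,hash)
  {BD}: card=20000; try (B,hash)→8200, (D,merge)→9400, (B,merge)→9500, (D,hash)→9800, (B,nl_idx)→25000, (D,nl)→200400 …(+1); best=8200 via (B,hash)
  {CD}: card=500; try (C,hash)→1200, (C,nl_idx)→3500, (D,merge)→5140, (C,merge)→5620, (D,hash)→9040, (D,nl)→10020 …(+1); best=1200 via (C,hash)
  {ABD}: card=2000000; try (A,hash)→37200, (D,hash)→57200, (A,merge)→333200, (D,merge)→693200, (A,nl_idx)→2188200, (A,nl)→10008200 …(+1); best=37200 via (A,hash)
  {BCD}: card=20000; try (B,hash)→8900, (B,merge)→10200, (B,nl_idx)→25700, (C,hash)→28400, (C,nl_idx)→128200, (B,nl)→201200 …(+2); best=8900 via (B,hash)
  {ABCD}: card=2000000; try (A,hash)→37900, (A,merge)→333900, (C,hash)→2037400, (A,nl_idx)→2188900, (A,nl)→10008900, (C,nl_idx)→12037200 …(+2); best=37900 via (A,hash)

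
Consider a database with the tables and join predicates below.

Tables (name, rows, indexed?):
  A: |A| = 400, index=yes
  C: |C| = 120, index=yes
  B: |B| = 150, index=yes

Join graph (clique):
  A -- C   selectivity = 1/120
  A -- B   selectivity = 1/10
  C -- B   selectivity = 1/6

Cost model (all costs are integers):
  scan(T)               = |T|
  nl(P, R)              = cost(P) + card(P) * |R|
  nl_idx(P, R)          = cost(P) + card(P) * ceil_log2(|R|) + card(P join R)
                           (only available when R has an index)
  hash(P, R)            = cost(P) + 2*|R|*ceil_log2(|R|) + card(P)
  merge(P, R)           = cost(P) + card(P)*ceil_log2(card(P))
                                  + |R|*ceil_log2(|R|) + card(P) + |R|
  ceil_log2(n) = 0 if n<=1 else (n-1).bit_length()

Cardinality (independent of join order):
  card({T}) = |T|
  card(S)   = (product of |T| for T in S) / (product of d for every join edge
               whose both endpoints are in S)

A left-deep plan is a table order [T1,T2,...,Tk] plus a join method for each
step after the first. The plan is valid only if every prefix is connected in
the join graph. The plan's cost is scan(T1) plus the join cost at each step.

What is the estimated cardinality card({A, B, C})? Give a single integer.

1000

Tables in S: A(400), B(150), C(120)
Edges inside S: A-C(d=120), A-B(d=10), C-B(d=6)
numerator = 400 * 150 * 120 = 7200000
denominator = 120 * 10 * 6 = 7200
card(S) = 7200000 / 7200 = 1000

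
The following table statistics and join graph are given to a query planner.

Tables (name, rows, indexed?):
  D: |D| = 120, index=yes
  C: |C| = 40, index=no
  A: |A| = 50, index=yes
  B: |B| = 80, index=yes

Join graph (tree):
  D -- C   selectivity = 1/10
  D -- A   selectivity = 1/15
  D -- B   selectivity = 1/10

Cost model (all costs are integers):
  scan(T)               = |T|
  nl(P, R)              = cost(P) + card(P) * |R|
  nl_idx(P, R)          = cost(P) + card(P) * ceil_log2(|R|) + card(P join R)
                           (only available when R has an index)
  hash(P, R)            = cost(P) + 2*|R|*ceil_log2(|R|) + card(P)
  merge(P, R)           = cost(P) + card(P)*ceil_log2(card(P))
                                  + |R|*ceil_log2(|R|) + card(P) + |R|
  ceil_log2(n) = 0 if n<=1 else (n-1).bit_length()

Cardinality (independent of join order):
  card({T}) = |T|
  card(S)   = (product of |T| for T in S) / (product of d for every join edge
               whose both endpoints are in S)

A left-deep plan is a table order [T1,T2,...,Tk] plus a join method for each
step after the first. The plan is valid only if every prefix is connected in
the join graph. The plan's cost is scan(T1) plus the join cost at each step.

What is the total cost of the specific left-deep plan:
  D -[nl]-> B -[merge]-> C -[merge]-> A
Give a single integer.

step 1: scan D: cost=120, card=120
step 2: join B via nl
    card(P join B) = 120*80/(10) = 960
    cost = 120 + 120*80 = 9720
step 3: join C via merge
    card(P join C) = 960*40/(10) = 3840
    cost = 9720 + 960*10 + 40*6 + 960 + 40 = 20560
step 4: join A via merge
    card(P join A) = 3840*50/(15) = 12800
    cost = 20560 + 3840*12 + 50*6 + 3840 + 50 = 70830

70830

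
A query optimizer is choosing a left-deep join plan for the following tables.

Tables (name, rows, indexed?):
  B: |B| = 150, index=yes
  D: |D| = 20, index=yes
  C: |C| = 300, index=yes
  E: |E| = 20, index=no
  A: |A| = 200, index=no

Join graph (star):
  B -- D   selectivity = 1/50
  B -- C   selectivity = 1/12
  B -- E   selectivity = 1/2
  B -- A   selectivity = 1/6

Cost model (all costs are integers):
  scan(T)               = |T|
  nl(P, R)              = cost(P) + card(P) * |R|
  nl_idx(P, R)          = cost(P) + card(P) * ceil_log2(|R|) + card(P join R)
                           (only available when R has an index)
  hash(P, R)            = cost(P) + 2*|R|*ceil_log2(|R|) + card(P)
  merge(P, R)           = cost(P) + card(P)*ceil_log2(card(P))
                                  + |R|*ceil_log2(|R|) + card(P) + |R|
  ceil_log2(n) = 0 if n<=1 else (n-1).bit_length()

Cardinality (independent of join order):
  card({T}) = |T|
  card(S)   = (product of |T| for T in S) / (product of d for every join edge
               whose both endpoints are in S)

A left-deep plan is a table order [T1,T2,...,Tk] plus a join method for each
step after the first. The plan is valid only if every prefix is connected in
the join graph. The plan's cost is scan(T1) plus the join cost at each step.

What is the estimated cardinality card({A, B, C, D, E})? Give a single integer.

Tables in S: A(200), B(150), C(300), D(20), E(20)
Edges inside S: B-D(d=50), B-C(d=12), B-E(d=2), B-A(d=6)
numerator = 200 * 150 * 300 * 20 * 20 = 3600000000
denominator = 50 * 12 * 2 * 6 = 7200
card(S) = 3600000000 / 7200 = 500000

500000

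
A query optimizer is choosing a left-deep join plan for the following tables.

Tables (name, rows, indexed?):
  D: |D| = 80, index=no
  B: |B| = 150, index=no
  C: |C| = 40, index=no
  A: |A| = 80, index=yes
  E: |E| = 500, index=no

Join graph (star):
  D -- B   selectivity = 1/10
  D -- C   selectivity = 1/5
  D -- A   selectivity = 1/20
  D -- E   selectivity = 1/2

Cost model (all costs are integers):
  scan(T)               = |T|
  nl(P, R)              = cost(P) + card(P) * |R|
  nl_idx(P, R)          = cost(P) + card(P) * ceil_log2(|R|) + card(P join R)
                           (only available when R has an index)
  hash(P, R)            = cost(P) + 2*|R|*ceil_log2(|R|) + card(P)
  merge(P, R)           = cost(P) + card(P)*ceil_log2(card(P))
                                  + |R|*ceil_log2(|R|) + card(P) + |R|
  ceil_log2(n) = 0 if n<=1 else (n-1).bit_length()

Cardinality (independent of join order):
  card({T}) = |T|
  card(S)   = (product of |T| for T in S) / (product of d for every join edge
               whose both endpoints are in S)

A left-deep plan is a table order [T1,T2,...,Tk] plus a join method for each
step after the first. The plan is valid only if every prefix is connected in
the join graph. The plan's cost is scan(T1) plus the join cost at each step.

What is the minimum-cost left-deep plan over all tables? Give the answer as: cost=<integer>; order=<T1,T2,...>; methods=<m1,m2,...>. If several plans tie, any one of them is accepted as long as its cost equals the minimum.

cost=54120; order=D,A,C,B,E; methods=nl_idx,hash,hash,hash

Selinger DP (subsets sized 1..n):
  {D}: scan cost=80, card=80
  {B}: scan cost=150, card=150
  {C}: scan cost=40, card=40
  {A}: scan cost=80, card=80
  {E}: scan cost=500, card=500
  {BD}: card=1200; try (D,hash)→1420, (B,merge)→2070, (D,merge)→2140, (B,hash)→2560, (B,nl)→12080, (D,nl)→12150; best=1420 via (D,hash)
  {CD}: card=640; try (C,hash)→640, (D,merge)→960, (C,merge)→1000, (D,hash)→1200, (D,nl)→3240, (C,nl)→3280; best=640 via (C,hash)
  {AD}: card=320; try (A,nl_idx)→960, (D,hash)→1280, (A,hash)→1280, (D,merge)→1360, (A,merge)→1360, (D,nl)→6480 …(+1); best=960 via (A,nl_idx)
  {DE}: card=20000; try (D,hash)→2120, (E,merge)→5720, (D,merge)→6140, (E,hash)→9160, (E,nl)→40080, (D,nl)→40500; best=2120 via (D,hash)
  {BCD}: card=9600; try (C,hash)→3100, (B,hash)→3680, (B,merge)→9030, (C,merge)→16100, (C,nl)→49420, (B,nl)→96640; best=3100 via (C,hash)
  {ABD}: card=4800; try (B,hash)→3680, (A,hash)→3740, (B,merge)→5510, (A,nl_idx)→14620, (A,merge)→16460, (B,nl)→48960 …(+1); best=3680 via (B,hash)
  {BDE}: card=300000; try (E,hash)→11620, (E,merge)→20820, (B,hash)→24520, (B,merge)→323470, (E,nl)→601420, (B,nl)→3002120; best=11620 via (E,hash)
  {ACD}: card=2560; try (C,hash)→1760, (A,hash)→2400, (C,merge)→4440, (A,nl_idx)→7680, (A,merge)→8320, (C,nl)→13760 …(+1); best=1760 via (C,hash)
  {CDE}: card=160000; try (E,hash)→10280, (E,merge)→12680, (C,hash)→22600, (E,nl)→320640, (C,merge)→322400, (C,nl)→802120; best=10280 via (E,hash)
  {ADE}: card=80000; try (E,merge)→9160, (E,hash)→10280, (A,hash)→23240, (E,nl)→160960, (A,nl_idx)→222120, (A,merge)→322760 …(+1); best=9160 via (E,merge)
  {ABCD}: card=38400; try (B,hash)→6720, (C,hash)→8960, (A,hash)→13820, (B,merge)→36390, (C,merge)→71160, (A,nl_idx)→108700 …(+4); best=6720 via (B,hash)
  {BCDE}: card=2400000; try (E,hash)→21700, (E,merge)→152100, (B,hash)→172680, (C,hash)→312100, (B,merge)→3051630, (E,nl)→4803100 …(+3); best=21700 via (E,hash)
  {ABDE}: card=1200000; try (E,hash)→17480, (E,merge)→75880, (B,hash)→91560, (A,hash)→312740, (B,merge)→1450510, (E,nl)→2403680 …(+4); best=17480 via (E,hash)
  {ACDE}: card=640000; try (E,hash)→13320, (E,merge)→40040, (C,hash)→89640, (A,hash)→171400, (E,nl)→1281760, (C,merge)→1449440 …(+4); best=13320 via (E,hash)
  {ABCDE}: card=9600000; try (E,hash)→54120, (B,hash)→655720, (E,merge)→664520, (C,hash)→1217960, (A,hash)→2422820, (B,merge)→13454670 …(+7); best=54120 via (E,hash)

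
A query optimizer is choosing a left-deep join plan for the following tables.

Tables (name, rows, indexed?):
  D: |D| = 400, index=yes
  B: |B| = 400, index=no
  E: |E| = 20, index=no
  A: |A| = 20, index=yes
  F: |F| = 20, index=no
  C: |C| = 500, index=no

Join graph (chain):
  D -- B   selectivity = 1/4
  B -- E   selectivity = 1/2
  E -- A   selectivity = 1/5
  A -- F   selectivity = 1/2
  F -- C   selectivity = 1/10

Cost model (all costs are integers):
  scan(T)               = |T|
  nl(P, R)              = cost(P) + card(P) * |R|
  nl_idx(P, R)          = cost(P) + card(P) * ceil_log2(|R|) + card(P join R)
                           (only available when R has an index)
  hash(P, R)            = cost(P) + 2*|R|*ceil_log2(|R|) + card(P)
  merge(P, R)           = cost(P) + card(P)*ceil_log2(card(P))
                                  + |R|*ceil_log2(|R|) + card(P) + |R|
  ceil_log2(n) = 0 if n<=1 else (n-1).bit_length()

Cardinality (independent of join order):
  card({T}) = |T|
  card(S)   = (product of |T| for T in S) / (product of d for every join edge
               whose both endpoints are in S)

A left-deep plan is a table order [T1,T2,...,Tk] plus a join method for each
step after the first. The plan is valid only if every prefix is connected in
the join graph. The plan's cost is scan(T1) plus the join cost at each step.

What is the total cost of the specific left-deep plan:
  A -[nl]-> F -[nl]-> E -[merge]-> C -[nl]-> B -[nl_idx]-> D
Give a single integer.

step 1: scan A: cost=20, card=20
step 2: join F via nl
    card(P join F) = 20*20/(2) = 200
    cost = 20 + 20*20 = 420
step 3: join E via nl
    card(P join E) = 200*20/(5) = 800
    cost = 420 + 200*20 = 4420
step 4: join C via merge
    card(P join C) = 800*500/(10) = 40000
    cost = 4420 + 800*10 + 500*9 + 800 + 500 = 18220
step 5: join B via nl
    card(P join B) = 40000*400/(2) = 8000000
    cost = 18220 + 40000*400 = 16018220
step 6: join D via nl_idx
    card(P join D) = 8000000*400/(4) = 800000000
    cost = 16018220 + 8000000*9 + 800000000 = 888018220

888018220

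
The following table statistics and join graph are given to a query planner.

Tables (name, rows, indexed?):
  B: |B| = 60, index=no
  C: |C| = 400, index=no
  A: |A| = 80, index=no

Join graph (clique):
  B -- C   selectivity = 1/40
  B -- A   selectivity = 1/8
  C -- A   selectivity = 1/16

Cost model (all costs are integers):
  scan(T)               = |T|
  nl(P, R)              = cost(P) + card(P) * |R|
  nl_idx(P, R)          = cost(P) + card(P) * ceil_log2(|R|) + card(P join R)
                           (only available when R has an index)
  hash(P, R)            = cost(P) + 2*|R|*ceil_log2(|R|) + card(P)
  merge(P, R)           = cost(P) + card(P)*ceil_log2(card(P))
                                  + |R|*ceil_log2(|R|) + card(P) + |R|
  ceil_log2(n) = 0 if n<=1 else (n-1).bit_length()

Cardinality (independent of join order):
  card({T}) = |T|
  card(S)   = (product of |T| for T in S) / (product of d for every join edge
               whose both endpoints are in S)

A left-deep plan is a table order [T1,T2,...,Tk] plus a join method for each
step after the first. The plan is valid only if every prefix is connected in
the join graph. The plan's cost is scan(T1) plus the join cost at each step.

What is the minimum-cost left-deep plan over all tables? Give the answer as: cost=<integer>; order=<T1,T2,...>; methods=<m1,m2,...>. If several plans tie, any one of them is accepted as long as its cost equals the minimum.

cost=3240; order=C,B,A; methods=hash,hash

Selinger DP (subsets sized 1..n):
  {B}: scan cost=60, card=60
  {C}: scan cost=400, card=400
  {A}: scan cost=80, card=80
  {BC}: card=600; try (B,hash)→1520, (C,merge)→4480, (B,merge)→4820, (C,hash)→7320, (C,nl)→24060, (B,nl)→24400; best=1520 via (B,hash)
  {AB}: card=600; try (B,hash)→880, (A,merge)→1120, (B,merge)→1140, (A,hash)→1240, (A,nl)→4860, (B,nl)→4880; best=880 via (B,hash)
  {AC}: card=2000; try (A,hash)→1920, (C,merge)→4720, (A,merge)→5040, (C,hash)→7360, (C,nl)→32080, (A,nl)→32400; best=1920 via (A,hash)
  {ABC}: card=375; try (A,hash)→3240, (B,hash)→4640, (C,hash)→8680, (A,merge)→8760, (C,merge)→11480, (B,merge)→26340 …(+3); best=3240 via (A,hash)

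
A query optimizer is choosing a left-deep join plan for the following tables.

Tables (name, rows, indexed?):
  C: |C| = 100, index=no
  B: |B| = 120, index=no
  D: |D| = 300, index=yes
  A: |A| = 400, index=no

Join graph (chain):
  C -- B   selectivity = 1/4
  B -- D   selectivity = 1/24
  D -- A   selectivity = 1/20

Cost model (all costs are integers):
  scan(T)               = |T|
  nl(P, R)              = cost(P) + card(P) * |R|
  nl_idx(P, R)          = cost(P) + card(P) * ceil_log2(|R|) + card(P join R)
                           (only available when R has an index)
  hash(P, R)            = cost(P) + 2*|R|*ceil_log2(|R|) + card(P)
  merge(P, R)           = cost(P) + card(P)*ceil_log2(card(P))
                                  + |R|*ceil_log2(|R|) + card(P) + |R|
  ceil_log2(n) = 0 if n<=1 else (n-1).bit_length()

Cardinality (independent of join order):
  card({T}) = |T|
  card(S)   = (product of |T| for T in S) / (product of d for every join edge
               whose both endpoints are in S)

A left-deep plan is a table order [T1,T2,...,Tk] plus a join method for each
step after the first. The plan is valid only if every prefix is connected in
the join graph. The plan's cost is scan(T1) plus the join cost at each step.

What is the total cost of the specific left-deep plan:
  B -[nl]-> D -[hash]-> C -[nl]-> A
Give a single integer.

step 1: scan B: cost=120, card=120
step 2: join D via nl
    card(P join D) = 120*300/(24) = 1500
    cost = 120 + 120*300 = 36120
step 3: join C via hash
    card(P join C) = 1500*100/(4) = 37500
    cost = 36120 + 2*100*7 + 1500 = 39020
step 4: join A via nl
    card(P join A) = 37500*400/(20) = 750000
    cost = 39020 + 37500*400 = 15039020

15039020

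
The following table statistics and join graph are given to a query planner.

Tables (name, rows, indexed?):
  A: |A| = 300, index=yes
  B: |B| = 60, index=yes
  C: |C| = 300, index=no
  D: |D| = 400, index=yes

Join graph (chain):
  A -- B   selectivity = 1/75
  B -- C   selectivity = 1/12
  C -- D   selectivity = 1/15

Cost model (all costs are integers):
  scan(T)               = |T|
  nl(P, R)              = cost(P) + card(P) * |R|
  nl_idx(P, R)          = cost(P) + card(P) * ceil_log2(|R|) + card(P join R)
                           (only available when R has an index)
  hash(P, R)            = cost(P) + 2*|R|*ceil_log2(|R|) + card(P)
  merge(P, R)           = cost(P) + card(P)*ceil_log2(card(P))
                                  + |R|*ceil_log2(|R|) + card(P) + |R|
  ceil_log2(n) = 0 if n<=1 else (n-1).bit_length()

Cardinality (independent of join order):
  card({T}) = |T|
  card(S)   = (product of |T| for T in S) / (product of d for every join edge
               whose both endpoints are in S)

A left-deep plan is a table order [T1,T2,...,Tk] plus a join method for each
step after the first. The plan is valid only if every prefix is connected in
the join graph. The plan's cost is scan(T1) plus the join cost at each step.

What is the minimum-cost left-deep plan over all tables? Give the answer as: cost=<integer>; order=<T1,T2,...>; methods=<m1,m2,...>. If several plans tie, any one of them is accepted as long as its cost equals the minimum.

cost=19200; order=B,A,C,D; methods=nl_idx,merge,hash

Selinger DP (subsets sized 1..n):
  {A}: scan cost=300, card=300
  {B}: scan cost=60, card=60
  {C}: scan cost=300, card=300
  {D}: scan cost=400, card=400
  {AB}: card=240; try (A,nl_idx)→840, (B,hash)→1320, (B,nl_idx)→2340, (A,merge)→3480, (B,merge)→3720, (A,hash)→5520 …(+2); best=840 via (A,nl_idx)
  {BC}: card=1500; try (B,hash)→1320, (C,merge)→3480, (B,nl_idx)→3600, (B,merge)→3720, (C,hash)→5520, (C,nl)→18060 …(+1); best=1320 via (B,hash)
  {CD}: card=8000; try (C,hash)→6200, (D,merge)→7300, (C,merge)→7400, (D,hash)→7800, (D,nl_idx)→11000, (D,nl)→120300 …(+1); best=6200 via (C,hash)
  {ABC}: card=6000; try (C,merge)→6000, (C,hash)→6480, (A,hash)→8220, (A,nl_idx)→20820, (A,merge)→22320, (C,nl)→72840 …(+1); best=6000 via (C,merge)
  {BCD}: card=40000; try (D,hash)→10020, (B,hash)→14920, (D,merge)→23320, (D,nl_idx)→54820, (B,nl_idx)→94200, (B,merge)→118620 …(+2); best=10020 via (D,hash)
  {ABCD}: card=160000; try (D,hash)→19200, (A,hash)→55420, (D,merge)→94000, (D,nl_idx)→220000, (A,nl_idx)→530020, (A,merge)→693020 …(+2); best=19200 via (D,hash)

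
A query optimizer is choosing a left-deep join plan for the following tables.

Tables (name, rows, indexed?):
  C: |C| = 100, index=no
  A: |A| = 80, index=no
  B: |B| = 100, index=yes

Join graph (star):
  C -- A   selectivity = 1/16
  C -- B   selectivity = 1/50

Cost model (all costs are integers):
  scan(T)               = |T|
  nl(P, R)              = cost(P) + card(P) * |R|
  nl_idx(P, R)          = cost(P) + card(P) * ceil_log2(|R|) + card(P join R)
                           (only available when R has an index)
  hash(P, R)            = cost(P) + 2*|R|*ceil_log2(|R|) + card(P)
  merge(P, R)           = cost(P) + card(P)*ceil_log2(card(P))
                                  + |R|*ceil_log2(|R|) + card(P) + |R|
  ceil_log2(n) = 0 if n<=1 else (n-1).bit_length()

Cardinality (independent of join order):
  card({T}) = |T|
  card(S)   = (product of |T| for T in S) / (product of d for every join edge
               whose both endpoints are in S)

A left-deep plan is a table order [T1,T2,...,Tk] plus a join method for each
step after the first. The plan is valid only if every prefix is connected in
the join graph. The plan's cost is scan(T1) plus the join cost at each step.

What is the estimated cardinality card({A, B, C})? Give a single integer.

1000

Tables in S: A(80), B(100), C(100)
Edges inside S: C-A(d=16), C-B(d=50)
numerator = 80 * 100 * 100 = 800000
denominator = 16 * 50 = 800
card(S) = 800000 / 800 = 1000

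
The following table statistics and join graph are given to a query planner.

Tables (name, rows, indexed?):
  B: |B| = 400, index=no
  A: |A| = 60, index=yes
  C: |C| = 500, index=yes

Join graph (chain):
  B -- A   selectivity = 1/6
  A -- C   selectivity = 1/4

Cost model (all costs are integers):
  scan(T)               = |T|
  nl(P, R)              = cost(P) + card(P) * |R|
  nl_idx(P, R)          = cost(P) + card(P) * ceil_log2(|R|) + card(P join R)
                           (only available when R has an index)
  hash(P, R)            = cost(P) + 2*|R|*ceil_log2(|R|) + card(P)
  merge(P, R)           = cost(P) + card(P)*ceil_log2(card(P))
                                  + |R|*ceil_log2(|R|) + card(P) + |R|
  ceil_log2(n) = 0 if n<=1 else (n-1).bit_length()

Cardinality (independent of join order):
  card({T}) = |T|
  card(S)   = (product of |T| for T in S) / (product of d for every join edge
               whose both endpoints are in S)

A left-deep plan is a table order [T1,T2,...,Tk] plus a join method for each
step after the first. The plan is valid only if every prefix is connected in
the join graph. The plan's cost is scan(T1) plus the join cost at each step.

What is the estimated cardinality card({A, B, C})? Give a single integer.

500000

Tables in S: A(60), B(400), C(500)
Edges inside S: B-A(d=6), A-C(d=4)
numerator = 60 * 400 * 500 = 12000000
denominator = 6 * 4 = 24
card(S) = 12000000 / 24 = 500000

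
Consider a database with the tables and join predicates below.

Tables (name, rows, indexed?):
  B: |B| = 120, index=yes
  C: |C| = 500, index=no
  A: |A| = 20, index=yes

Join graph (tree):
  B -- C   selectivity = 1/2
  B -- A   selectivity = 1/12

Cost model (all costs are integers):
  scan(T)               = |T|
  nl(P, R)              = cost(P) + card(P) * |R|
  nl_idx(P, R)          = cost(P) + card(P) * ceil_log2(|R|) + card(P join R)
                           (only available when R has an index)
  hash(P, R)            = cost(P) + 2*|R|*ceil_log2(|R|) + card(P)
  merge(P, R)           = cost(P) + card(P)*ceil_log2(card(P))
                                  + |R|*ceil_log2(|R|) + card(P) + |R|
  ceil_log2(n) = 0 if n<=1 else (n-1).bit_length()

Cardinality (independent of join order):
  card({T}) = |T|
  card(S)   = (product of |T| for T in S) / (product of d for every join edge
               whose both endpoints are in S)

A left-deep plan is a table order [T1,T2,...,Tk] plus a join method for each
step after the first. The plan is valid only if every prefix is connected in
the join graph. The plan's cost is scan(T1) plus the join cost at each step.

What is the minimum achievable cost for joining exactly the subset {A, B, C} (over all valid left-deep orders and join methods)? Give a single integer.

7160

Selinger DP over subsets of {A,B,C}:
  {B}: scan cost=120, card=120
  {C}: scan cost=500, card=500
  {A}: scan cost=20, card=20
  {BC}: card=30000; try (B,hash)→2680, (C,merge)→6080, (B,merge)→6460, (C,hash)→9240, (B,nl_idx)→34000, (C,nl)→60120 …(+1); best=2680 via (B,hash)
  {AB}: card=200; try (B,nl_idx)→360, (A,hash)→440, (A,nl_idx)→920, (B,merge)→1100, (A,merge)→1200, (B,hash)→1720 …(+2); best=360 via (B,nl_idx)
  {ABC}: card=50000; try (C,merge)→7160, (C,hash)→9560, (A,hash)→32880, (C,nl)→100360, (A,nl_idx)→202680, (A,merge)→482800 …(+1); best=7160 via (C,merge)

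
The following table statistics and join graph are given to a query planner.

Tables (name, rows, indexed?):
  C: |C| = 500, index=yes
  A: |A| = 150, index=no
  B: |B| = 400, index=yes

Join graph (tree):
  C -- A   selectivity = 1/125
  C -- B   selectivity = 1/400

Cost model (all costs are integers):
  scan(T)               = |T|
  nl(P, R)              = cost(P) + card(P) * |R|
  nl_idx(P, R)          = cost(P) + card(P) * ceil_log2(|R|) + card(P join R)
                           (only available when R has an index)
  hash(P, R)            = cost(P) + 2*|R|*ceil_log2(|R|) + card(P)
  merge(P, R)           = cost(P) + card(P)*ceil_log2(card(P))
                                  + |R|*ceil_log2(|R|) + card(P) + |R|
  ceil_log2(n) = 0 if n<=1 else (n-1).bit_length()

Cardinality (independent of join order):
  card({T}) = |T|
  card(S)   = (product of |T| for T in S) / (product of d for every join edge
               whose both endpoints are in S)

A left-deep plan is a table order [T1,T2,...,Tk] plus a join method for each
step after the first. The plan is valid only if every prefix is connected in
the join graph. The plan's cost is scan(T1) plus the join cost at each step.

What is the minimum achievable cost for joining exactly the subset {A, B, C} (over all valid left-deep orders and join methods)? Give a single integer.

7400

Selinger DP over subsets of {A,B,C}:
  {C}: scan cost=500, card=500
  {A}: scan cost=150, card=150
  {B}: scan cost=400, card=400
  {AC}: card=600; try (C,nl_idx)→2100, (A,hash)→3400, (C,merge)→6500, (A,merge)→6850, (C,hash)→9300, (C,nl)→75150 …(+1); best=2100 via (C,nl_idx)
  {BC}: card=500; try (C,nl_idx)→4500, (B,nl_idx)→5500, (B,hash)→8200, (C,merge)→9400, (B,merge)→9500, (C,hash)→9800 …(+2); best=4500 via (C,nl_idx)
  {ABC}: card=600; try (A,hash)→7400, (B,nl_idx)→8100, (B,hash)→9900, (A,merge)→10850, (B,merge)→12700, (A,nl)→79500 …(+1); best=7400 via (A,hash)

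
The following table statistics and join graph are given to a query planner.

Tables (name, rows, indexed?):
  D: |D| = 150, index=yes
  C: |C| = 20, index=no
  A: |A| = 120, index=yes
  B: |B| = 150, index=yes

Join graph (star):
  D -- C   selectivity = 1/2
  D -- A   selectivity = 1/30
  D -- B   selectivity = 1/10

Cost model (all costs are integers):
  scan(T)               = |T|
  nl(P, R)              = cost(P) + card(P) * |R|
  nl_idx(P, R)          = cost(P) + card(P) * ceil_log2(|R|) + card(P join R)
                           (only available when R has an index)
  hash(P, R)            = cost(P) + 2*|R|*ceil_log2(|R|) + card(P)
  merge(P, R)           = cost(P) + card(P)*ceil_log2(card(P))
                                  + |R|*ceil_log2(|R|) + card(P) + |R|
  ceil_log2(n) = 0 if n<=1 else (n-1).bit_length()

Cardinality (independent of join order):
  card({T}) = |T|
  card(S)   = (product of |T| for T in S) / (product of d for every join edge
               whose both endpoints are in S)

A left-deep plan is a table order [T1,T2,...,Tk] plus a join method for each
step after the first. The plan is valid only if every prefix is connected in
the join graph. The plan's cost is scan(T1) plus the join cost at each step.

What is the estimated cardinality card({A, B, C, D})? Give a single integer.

Tables in S: A(120), B(150), C(20), D(150)
Edges inside S: D-C(d=2), D-A(d=30), D-B(d=10)
numerator = 120 * 150 * 20 * 150 = 54000000
denominator = 2 * 30 * 10 = 600
card(S) = 54000000 / 600 = 90000

90000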